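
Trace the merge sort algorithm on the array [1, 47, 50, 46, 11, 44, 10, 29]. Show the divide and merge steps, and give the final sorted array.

Merge sort trace:

Split: [1, 47, 50, 46, 11, 44, 10, 29] -> [1, 47, 50, 46] and [11, 44, 10, 29]
  Split: [1, 47, 50, 46] -> [1, 47] and [50, 46]
    Split: [1, 47] -> [1] and [47]
    Merge: [1] + [47] -> [1, 47]
    Split: [50, 46] -> [50] and [46]
    Merge: [50] + [46] -> [46, 50]
  Merge: [1, 47] + [46, 50] -> [1, 46, 47, 50]
  Split: [11, 44, 10, 29] -> [11, 44] and [10, 29]
    Split: [11, 44] -> [11] and [44]
    Merge: [11] + [44] -> [11, 44]
    Split: [10, 29] -> [10] and [29]
    Merge: [10] + [29] -> [10, 29]
  Merge: [11, 44] + [10, 29] -> [10, 11, 29, 44]
Merge: [1, 46, 47, 50] + [10, 11, 29, 44] -> [1, 10, 11, 29, 44, 46, 47, 50]

Final sorted array: [1, 10, 11, 29, 44, 46, 47, 50]

The merge sort proceeds by recursively splitting the array and merging sorted halves.
After all merges, the sorted array is [1, 10, 11, 29, 44, 46, 47, 50].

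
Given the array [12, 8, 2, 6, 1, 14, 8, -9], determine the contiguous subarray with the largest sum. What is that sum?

Using Kadane's algorithm on [12, 8, 2, 6, 1, 14, 8, -9]:

Scanning through the array:
Position 1 (value 8): max_ending_here = 20, max_so_far = 20
Position 2 (value 2): max_ending_here = 22, max_so_far = 22
Position 3 (value 6): max_ending_here = 28, max_so_far = 28
Position 4 (value 1): max_ending_here = 29, max_so_far = 29
Position 5 (value 14): max_ending_here = 43, max_so_far = 43
Position 6 (value 8): max_ending_here = 51, max_so_far = 51
Position 7 (value -9): max_ending_here = 42, max_so_far = 51

Maximum subarray: [12, 8, 2, 6, 1, 14, 8]
Maximum sum: 51

The maximum subarray is [12, 8, 2, 6, 1, 14, 8] with sum 51. This subarray runs from index 0 to index 6.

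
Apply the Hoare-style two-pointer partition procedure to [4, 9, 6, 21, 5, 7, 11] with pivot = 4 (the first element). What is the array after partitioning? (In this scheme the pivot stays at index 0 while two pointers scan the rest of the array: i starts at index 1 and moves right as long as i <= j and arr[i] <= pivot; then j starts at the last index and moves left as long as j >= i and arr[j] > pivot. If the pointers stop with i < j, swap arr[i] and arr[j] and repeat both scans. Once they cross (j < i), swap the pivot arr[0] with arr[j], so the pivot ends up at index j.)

Hoare-style two-pointer partition with pivot = 4:

Initial array: [4, 9, 6, 21, 5, 7, 11]

Pointers start at i = 1, j = 6.
i ends at 1, j ends at 0: the pointers have crossed (j < i), so scanning stops.

j = 0, so swapping arr[0] with arr[j] leaves the pivot at position 0: [4, 9, 6, 21, 5, 7, 11]
Pivot position: 0

After partitioning with pivot 4, the array becomes [4, 9, 6, 21, 5, 7, 11]. The pivot is placed at index 0. All elements to the left of the pivot are <= 4, and all elements to the right are > 4.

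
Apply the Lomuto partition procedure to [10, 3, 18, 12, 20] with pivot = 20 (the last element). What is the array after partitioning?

Lomuto partition with pivot = 20:

Initial array: [10, 3, 18, 12, 20]

arr[0]=10 <= 20: swap with position 0, array becomes [10, 3, 18, 12, 20]
arr[1]=3 <= 20: swap with position 1, array becomes [10, 3, 18, 12, 20]
arr[2]=18 <= 20: swap with position 2, array becomes [10, 3, 18, 12, 20]
arr[3]=12 <= 20: swap with position 3, array becomes [10, 3, 18, 12, 20]

Place pivot at position 4: [10, 3, 18, 12, 20]
Pivot position: 4

After partitioning with pivot 20, the array becomes [10, 3, 18, 12, 20]. The pivot is placed at index 4. All elements to the left of the pivot are <= 20, and all elements to the right are > 20.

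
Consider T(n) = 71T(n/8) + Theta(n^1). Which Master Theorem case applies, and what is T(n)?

Master Theorem for T(n) = 71T(n/8) + O(n^1):

a = 71, b = 8, c = 1
log_b(a) = log_8(71) = 2.0499

Case 1: c = 1 < log_8(71) = 2.0499
T(n) = O(n^(log_8 71))

For T(n) = 71T(n/8) + O(n^1): log_8(71) = 2.0499. This is Case 1 of the Master Theorem (c < log_b(a), work dominated by leaves), giving O(n^(log_8 71)).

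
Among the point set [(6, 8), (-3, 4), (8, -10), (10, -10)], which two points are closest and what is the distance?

Computing all pairwise distances among 4 points:

d((6, 8), (-3, 4)) = 9.8489
d((6, 8), (8, -10)) = 18.1108
d((6, 8), (10, -10)) = 18.4391
d((-3, 4), (8, -10)) = 17.8045
d((-3, 4), (10, -10)) = 19.105
d((8, -10), (10, -10)) = 2.0 <-- minimum

Closest pair: (8, -10) and (10, -10) with distance 2.0

The closest pair is (8, -10) and (10, -10) with Euclidean distance 2.0. For 4 points, brute-force pairwise comparison is shown above. For large n, the divide-and-conquer algorithm (sort by x, recurse on halves, check the dividing strip) achieves O(n log n).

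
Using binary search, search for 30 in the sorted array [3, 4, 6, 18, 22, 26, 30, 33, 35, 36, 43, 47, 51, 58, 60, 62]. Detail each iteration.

Binary search for 30 in [3, 4, 6, 18, 22, 26, 30, 33, 35, 36, 43, 47, 51, 58, 60, 62]:

lo=0, hi=15, mid=7, arr[mid]=33 -> 33 > 30, search left half
lo=0, hi=6, mid=3, arr[mid]=18 -> 18 < 30, search right half
lo=4, hi=6, mid=5, arr[mid]=26 -> 26 < 30, search right half
lo=6, hi=6, mid=6, arr[mid]=30 -> Found target at index 6!

Binary search finds 30 at index 6 after 4 comparisons. The search repeatedly halves the search space by comparing with the middle element.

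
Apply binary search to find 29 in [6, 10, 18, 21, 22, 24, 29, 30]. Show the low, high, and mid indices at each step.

Binary search for 29 in [6, 10, 18, 21, 22, 24, 29, 30]:

lo=0, hi=7, mid=3, arr[mid]=21 -> 21 < 29, search right half
lo=4, hi=7, mid=5, arr[mid]=24 -> 24 < 29, search right half
lo=6, hi=7, mid=6, arr[mid]=29 -> Found target at index 6!

Binary search finds 29 at index 6 after 3 comparisons. The search repeatedly halves the search space by comparing with the middle element.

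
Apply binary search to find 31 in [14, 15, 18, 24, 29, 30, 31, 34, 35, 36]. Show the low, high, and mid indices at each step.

Binary search for 31 in [14, 15, 18, 24, 29, 30, 31, 34, 35, 36]:

lo=0, hi=9, mid=4, arr[mid]=29 -> 29 < 31, search right half
lo=5, hi=9, mid=7, arr[mid]=34 -> 34 > 31, search left half
lo=5, hi=6, mid=5, arr[mid]=30 -> 30 < 31, search right half
lo=6, hi=6, mid=6, arr[mid]=31 -> Found target at index 6!

Binary search finds 31 at index 6 after 4 comparisons. The search repeatedly halves the search space by comparing with the middle element.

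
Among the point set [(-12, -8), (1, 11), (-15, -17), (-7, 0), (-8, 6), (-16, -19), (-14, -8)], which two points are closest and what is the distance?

Computing all pairwise distances among 7 points:

d((-12, -8), (1, 11)) = 23.0217
d((-12, -8), (-15, -17)) = 9.4868
d((-12, -8), (-7, 0)) = 9.434
d((-12, -8), (-8, 6)) = 14.5602
d((-12, -8), (-16, -19)) = 11.7047
d((-12, -8), (-14, -8)) = 2.0 <-- minimum
d((1, 11), (-15, -17)) = 32.249
d((1, 11), (-7, 0)) = 13.6015
d((1, 11), (-8, 6)) = 10.2956
d((1, 11), (-16, -19)) = 34.4819
d((1, 11), (-14, -8)) = 24.2074
d((-15, -17), (-7, 0)) = 18.7883
d((-15, -17), (-8, 6)) = 24.0416
d((-15, -17), (-16, -19)) = 2.2361
d((-15, -17), (-14, -8)) = 9.0554
d((-7, 0), (-8, 6)) = 6.0828
d((-7, 0), (-16, -19)) = 21.0238
d((-7, 0), (-14, -8)) = 10.6301
d((-8, 6), (-16, -19)) = 26.2488
d((-8, 6), (-14, -8)) = 15.2315
d((-16, -19), (-14, -8)) = 11.1803

Closest pair: (-12, -8) and (-14, -8) with distance 2.0

The closest pair is (-12, -8) and (-14, -8) with Euclidean distance 2.0. For 7 points, brute-force pairwise comparison is shown above. For large n, the divide-and-conquer algorithm (sort by x, recurse on halves, check the dividing strip) achieves O(n log n).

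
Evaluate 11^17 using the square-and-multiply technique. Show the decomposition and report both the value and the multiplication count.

Computing 11^17 by squaring (build up from 11^1; each line after the first costs one multiplication):

11^1 = 11
11^2 = (11^1)^2 = 11^2 = 121
11^4 = (11^2)^2 = 121^2 = 14641
11^8 = (11^4)^2 = 14641^2 = 214358881
11^16 = (11^8)^2 = 214358881^2 = 45949729863572161
11^17 = 11 * 11^16 = 11 * 45949729863572161 = 505447028499293771

Result: 505447028499293771
Multiplications needed: 5 (5 lines after 11^1)

11^17 = 505447028499293771. Using exponentiation by squaring, this requires 5 multiplications. The key idea: if the exponent is even, square the half-power; if odd, multiply by the base once.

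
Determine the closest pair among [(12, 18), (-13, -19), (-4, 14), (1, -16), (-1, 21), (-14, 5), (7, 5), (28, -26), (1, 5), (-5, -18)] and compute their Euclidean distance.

Computing all pairwise distances among 10 points:

d((12, 18), (-13, -19)) = 44.6542
d((12, 18), (-4, 14)) = 16.4924
d((12, 18), (1, -16)) = 35.7351
d((12, 18), (-1, 21)) = 13.3417
d((12, 18), (-14, 5)) = 29.0689
d((12, 18), (7, 5)) = 13.9284
d((12, 18), (28, -26)) = 46.8188
d((12, 18), (1, 5)) = 17.0294
d((12, 18), (-5, -18)) = 39.8121
d((-13, -19), (-4, 14)) = 34.2053
d((-13, -19), (1, -16)) = 14.3178
d((-13, -19), (-1, 21)) = 41.7612
d((-13, -19), (-14, 5)) = 24.0208
d((-13, -19), (7, 5)) = 31.241
d((-13, -19), (28, -26)) = 41.5933
d((-13, -19), (1, 5)) = 27.7849
d((-13, -19), (-5, -18)) = 8.0623
d((-4, 14), (1, -16)) = 30.4138
d((-4, 14), (-1, 21)) = 7.6158
d((-4, 14), (-14, 5)) = 13.4536
d((-4, 14), (7, 5)) = 14.2127
d((-4, 14), (28, -26)) = 51.225
d((-4, 14), (1, 5)) = 10.2956
d((-4, 14), (-5, -18)) = 32.0156
d((1, -16), (-1, 21)) = 37.054
d((1, -16), (-14, 5)) = 25.807
d((1, -16), (7, 5)) = 21.8403
d((1, -16), (28, -26)) = 28.7924
d((1, -16), (1, 5)) = 21.0
d((1, -16), (-5, -18)) = 6.3246
d((-1, 21), (-14, 5)) = 20.6155
d((-1, 21), (7, 5)) = 17.8885
d((-1, 21), (28, -26)) = 55.2268
d((-1, 21), (1, 5)) = 16.1245
d((-1, 21), (-5, -18)) = 39.2046
d((-14, 5), (7, 5)) = 21.0
d((-14, 5), (28, -26)) = 52.2015
d((-14, 5), (1, 5)) = 15.0
d((-14, 5), (-5, -18)) = 24.6982
d((7, 5), (28, -26)) = 37.4433
d((7, 5), (1, 5)) = 6.0 <-- minimum
d((7, 5), (-5, -18)) = 25.9422
d((28, -26), (1, 5)) = 41.1096
d((28, -26), (-5, -18)) = 33.9559
d((1, 5), (-5, -18)) = 23.7697

Closest pair: (7, 5) and (1, 5) with distance 6.0

The closest pair is (7, 5) and (1, 5) with Euclidean distance 6.0. For 10 points, brute-force pairwise comparison is shown above. For large n, the divide-and-conquer algorithm (sort by x, recurse on halves, check the dividing strip) achieves O(n log n).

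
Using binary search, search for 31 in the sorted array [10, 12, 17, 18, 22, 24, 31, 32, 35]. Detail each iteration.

Binary search for 31 in [10, 12, 17, 18, 22, 24, 31, 32, 35]:

lo=0, hi=8, mid=4, arr[mid]=22 -> 22 < 31, search right half
lo=5, hi=8, mid=6, arr[mid]=31 -> Found target at index 6!

Binary search finds 31 at index 6 after 2 comparisons. The search repeatedly halves the search space by comparing with the middle element.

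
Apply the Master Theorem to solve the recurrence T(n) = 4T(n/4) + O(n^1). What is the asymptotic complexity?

Master Theorem for T(n) = 4T(n/4) + O(n^1):

a = 4, b = 4, c = 1
log_b(a) = log_4(4) = 1.0000

Case 2: c = 1 = log_4(4) = 1.0000
T(n) = O(n^1 log n) = O(n log n)

For T(n) = 4T(n/4) + O(n^1): log_4(4) = 1.0000. This is Case 2 of the Master Theorem (c = log_b(a), equal work at all levels), giving O(n log n).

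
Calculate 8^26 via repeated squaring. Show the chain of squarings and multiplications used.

Computing 8^26 by squaring (build up from 8^1; each line after the first costs one multiplication):

8^1 = 8
8^2 = (8^1)^2 = 8^2 = 64
8^3 = 8 * 8^2 = 8 * 64 = 512
8^6 = (8^3)^2 = 512^2 = 262144
8^12 = (8^6)^2 = 262144^2 = 68719476736
8^13 = 8 * 8^12 = 8 * 68719476736 = 549755813888
8^26 = (8^13)^2 = 549755813888^2 = 302231454903657293676544

Result: 302231454903657293676544
Multiplications needed: 6 (6 lines after 8^1)

8^26 = 302231454903657293676544. Using exponentiation by squaring, this requires 6 multiplications. The key idea: if the exponent is even, square the half-power; if odd, multiply by the base once.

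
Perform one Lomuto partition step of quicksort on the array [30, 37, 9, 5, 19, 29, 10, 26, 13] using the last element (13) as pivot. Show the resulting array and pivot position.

Lomuto partition with pivot = 13:

Initial array: [30, 37, 9, 5, 19, 29, 10, 26, 13]

arr[0]=30 > 13: no swap
arr[1]=37 > 13: no swap
arr[2]=9 <= 13: swap with position 0, array becomes [9, 37, 30, 5, 19, 29, 10, 26, 13]
arr[3]=5 <= 13: swap with position 1, array becomes [9, 5, 30, 37, 19, 29, 10, 26, 13]
arr[4]=19 > 13: no swap
arr[5]=29 > 13: no swap
arr[6]=10 <= 13: swap with position 2, array becomes [9, 5, 10, 37, 19, 29, 30, 26, 13]
arr[7]=26 > 13: no swap

Place pivot at position 3: [9, 5, 10, 13, 19, 29, 30, 26, 37]
Pivot position: 3

After partitioning with pivot 13, the array becomes [9, 5, 10, 13, 19, 29, 30, 26, 37]. The pivot is placed at index 3. All elements to the left of the pivot are <= 13, and all elements to the right are > 13.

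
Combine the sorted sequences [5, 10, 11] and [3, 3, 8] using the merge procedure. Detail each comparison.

Merging process:

Compare 5 vs 3: take 3 from right. Merged: [3]
Compare 5 vs 3: take 3 from right. Merged: [3, 3]
Compare 5 vs 8: take 5 from left. Merged: [3, 3, 5]
Compare 10 vs 8: take 8 from right. Merged: [3, 3, 5, 8]
Append remaining from left: [10, 11]. Merged: [3, 3, 5, 8, 10, 11]

Final merged array: [3, 3, 5, 8, 10, 11]
Total comparisons: 4

The merged array is [3, 3, 5, 8, 10, 11], requiring 4 comparisons. The merge step runs in O(n) time where n is the total number of elements.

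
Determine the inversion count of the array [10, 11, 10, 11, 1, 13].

Finding inversions in [10, 11, 10, 11, 1, 13]:

(0, 4): arr[0]=10 > arr[4]=1
(1, 2): arr[1]=11 > arr[2]=10
(1, 4): arr[1]=11 > arr[4]=1
(2, 4): arr[2]=10 > arr[4]=1
(3, 4): arr[3]=11 > arr[4]=1

Total inversions: 5

The array has 5 inversion(s): (0,4), (1,2), (1,4), (2,4), (3,4). Each pair (i,j) satisfies i < j and arr[i] > arr[j].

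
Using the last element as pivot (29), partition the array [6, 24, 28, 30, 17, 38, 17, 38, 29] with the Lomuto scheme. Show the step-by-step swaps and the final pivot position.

Lomuto partition with pivot = 29:

Initial array: [6, 24, 28, 30, 17, 38, 17, 38, 29]

arr[0]=6 <= 29: swap with position 0, array becomes [6, 24, 28, 30, 17, 38, 17, 38, 29]
arr[1]=24 <= 29: swap with position 1, array becomes [6, 24, 28, 30, 17, 38, 17, 38, 29]
arr[2]=28 <= 29: swap with position 2, array becomes [6, 24, 28, 30, 17, 38, 17, 38, 29]
arr[3]=30 > 29: no swap
arr[4]=17 <= 29: swap with position 3, array becomes [6, 24, 28, 17, 30, 38, 17, 38, 29]
arr[5]=38 > 29: no swap
arr[6]=17 <= 29: swap with position 4, array becomes [6, 24, 28, 17, 17, 38, 30, 38, 29]
arr[7]=38 > 29: no swap

Place pivot at position 5: [6, 24, 28, 17, 17, 29, 30, 38, 38]
Pivot position: 5

After partitioning with pivot 29, the array becomes [6, 24, 28, 17, 17, 29, 30, 38, 38]. The pivot is placed at index 5. All elements to the left of the pivot are <= 29, and all elements to the right are > 29.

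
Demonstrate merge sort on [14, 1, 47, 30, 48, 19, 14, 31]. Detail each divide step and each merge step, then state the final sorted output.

Merge sort trace:

Split: [14, 1, 47, 30, 48, 19, 14, 31] -> [14, 1, 47, 30] and [48, 19, 14, 31]
  Split: [14, 1, 47, 30] -> [14, 1] and [47, 30]
    Split: [14, 1] -> [14] and [1]
    Merge: [14] + [1] -> [1, 14]
    Split: [47, 30] -> [47] and [30]
    Merge: [47] + [30] -> [30, 47]
  Merge: [1, 14] + [30, 47] -> [1, 14, 30, 47]
  Split: [48, 19, 14, 31] -> [48, 19] and [14, 31]
    Split: [48, 19] -> [48] and [19]
    Merge: [48] + [19] -> [19, 48]
    Split: [14, 31] -> [14] and [31]
    Merge: [14] + [31] -> [14, 31]
  Merge: [19, 48] + [14, 31] -> [14, 19, 31, 48]
Merge: [1, 14, 30, 47] + [14, 19, 31, 48] -> [1, 14, 14, 19, 30, 31, 47, 48]

Final sorted array: [1, 14, 14, 19, 30, 31, 47, 48]

The merge sort proceeds by recursively splitting the array and merging sorted halves.
After all merges, the sorted array is [1, 14, 14, 19, 30, 31, 47, 48].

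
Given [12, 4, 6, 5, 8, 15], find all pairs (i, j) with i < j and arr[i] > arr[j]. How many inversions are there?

Finding inversions in [12, 4, 6, 5, 8, 15]:

(0, 1): arr[0]=12 > arr[1]=4
(0, 2): arr[0]=12 > arr[2]=6
(0, 3): arr[0]=12 > arr[3]=5
(0, 4): arr[0]=12 > arr[4]=8
(2, 3): arr[2]=6 > arr[3]=5

Total inversions: 5

The array has 5 inversion(s): (0,1), (0,2), (0,3), (0,4), (2,3). Each pair (i,j) satisfies i < j and arr[i] > arr[j].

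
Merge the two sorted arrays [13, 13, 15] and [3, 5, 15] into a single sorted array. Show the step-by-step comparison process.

Merging process:

Compare 13 vs 3: take 3 from right. Merged: [3]
Compare 13 vs 5: take 5 from right. Merged: [3, 5]
Compare 13 vs 15: take 13 from left. Merged: [3, 5, 13]
Compare 13 vs 15: take 13 from left. Merged: [3, 5, 13, 13]
Compare 15 vs 15: take 15 from left. Merged: [3, 5, 13, 13, 15]
Append remaining from right: [15]. Merged: [3, 5, 13, 13, 15, 15]

Final merged array: [3, 5, 13, 13, 15, 15]
Total comparisons: 5

The merged array is [3, 5, 13, 13, 15, 15], requiring 5 comparisons. The merge step runs in O(n) time where n is the total number of elements.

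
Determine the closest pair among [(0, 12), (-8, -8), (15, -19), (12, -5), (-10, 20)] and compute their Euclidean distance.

Computing all pairwise distances among 5 points:

d((0, 12), (-8, -8)) = 21.5407
d((0, 12), (15, -19)) = 34.4384
d((0, 12), (12, -5)) = 20.8087
d((0, 12), (-10, 20)) = 12.8062 <-- minimum
d((-8, -8), (15, -19)) = 25.4951
d((-8, -8), (12, -5)) = 20.2237
d((-8, -8), (-10, 20)) = 28.0713
d((15, -19), (12, -5)) = 14.3178
d((15, -19), (-10, 20)) = 46.3249
d((12, -5), (-10, 20)) = 33.3017

Closest pair: (0, 12) and (-10, 20) with distance 12.8062

The closest pair is (0, 12) and (-10, 20) with Euclidean distance 12.8062. For 5 points, brute-force pairwise comparison is shown above. For large n, the divide-and-conquer algorithm (sort by x, recurse on halves, check the dividing strip) achieves O(n log n).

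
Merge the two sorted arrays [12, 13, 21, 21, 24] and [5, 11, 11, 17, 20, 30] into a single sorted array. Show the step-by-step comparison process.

Merging process:

Compare 12 vs 5: take 5 from right. Merged: [5]
Compare 12 vs 11: take 11 from right. Merged: [5, 11]
Compare 12 vs 11: take 11 from right. Merged: [5, 11, 11]
Compare 12 vs 17: take 12 from left. Merged: [5, 11, 11, 12]
Compare 13 vs 17: take 13 from left. Merged: [5, 11, 11, 12, 13]
Compare 21 vs 17: take 17 from right. Merged: [5, 11, 11, 12, 13, 17]
Compare 21 vs 20: take 20 from right. Merged: [5, 11, 11, 12, 13, 17, 20]
Compare 21 vs 30: take 21 from left. Merged: [5, 11, 11, 12, 13, 17, 20, 21]
Compare 21 vs 30: take 21 from left. Merged: [5, 11, 11, 12, 13, 17, 20, 21, 21]
Compare 24 vs 30: take 24 from left. Merged: [5, 11, 11, 12, 13, 17, 20, 21, 21, 24]
Append remaining from right: [30]. Merged: [5, 11, 11, 12, 13, 17, 20, 21, 21, 24, 30]

Final merged array: [5, 11, 11, 12, 13, 17, 20, 21, 21, 24, 30]
Total comparisons: 10

The merged array is [5, 11, 11, 12, 13, 17, 20, 21, 21, 24, 30], requiring 10 comparisons. The merge step runs in O(n) time where n is the total number of elements.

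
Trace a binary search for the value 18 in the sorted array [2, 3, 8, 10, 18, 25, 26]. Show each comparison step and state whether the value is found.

Binary search for 18 in [2, 3, 8, 10, 18, 25, 26]:

lo=0, hi=6, mid=3, arr[mid]=10 -> 10 < 18, search right half
lo=4, hi=6, mid=5, arr[mid]=25 -> 25 > 18, search left half
lo=4, hi=4, mid=4, arr[mid]=18 -> Found target at index 4!

Binary search finds 18 at index 4 after 3 comparisons. The search repeatedly halves the search space by comparing with the middle element.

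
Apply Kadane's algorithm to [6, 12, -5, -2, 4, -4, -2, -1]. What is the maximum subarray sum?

Using Kadane's algorithm on [6, 12, -5, -2, 4, -4, -2, -1]:

Scanning through the array:
Position 1 (value 12): max_ending_here = 18, max_so_far = 18
Position 2 (value -5): max_ending_here = 13, max_so_far = 18
Position 3 (value -2): max_ending_here = 11, max_so_far = 18
Position 4 (value 4): max_ending_here = 15, max_so_far = 18
Position 5 (value -4): max_ending_here = 11, max_so_far = 18
Position 6 (value -2): max_ending_here = 9, max_so_far = 18
Position 7 (value -1): max_ending_here = 8, max_so_far = 18

Maximum subarray: [6, 12]
Maximum sum: 18

The maximum subarray is [6, 12] with sum 18. This subarray runs from index 0 to index 1.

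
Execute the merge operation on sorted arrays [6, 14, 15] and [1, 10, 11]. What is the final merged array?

Merging process:

Compare 6 vs 1: take 1 from right. Merged: [1]
Compare 6 vs 10: take 6 from left. Merged: [1, 6]
Compare 14 vs 10: take 10 from right. Merged: [1, 6, 10]
Compare 14 vs 11: take 11 from right. Merged: [1, 6, 10, 11]
Append remaining from left: [14, 15]. Merged: [1, 6, 10, 11, 14, 15]

Final merged array: [1, 6, 10, 11, 14, 15]
Total comparisons: 4

The merged array is [1, 6, 10, 11, 14, 15], requiring 4 comparisons. The merge step runs in O(n) time where n is the total number of elements.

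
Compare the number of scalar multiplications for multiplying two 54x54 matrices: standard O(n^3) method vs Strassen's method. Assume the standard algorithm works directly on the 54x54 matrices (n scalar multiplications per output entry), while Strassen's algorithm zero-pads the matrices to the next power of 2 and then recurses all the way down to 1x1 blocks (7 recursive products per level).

Matrix multiplication for 54x54 matrices:

Strassen's algorithm requires power-of-2 dimensions. Pad 54x54 to 64x64 (next power of 2).

Standard algorithm: 54^3 = 157464 multiplications
Strassen's algorithm: 7^(log2(64)) = 7^6 = 117649 multiplications
Savings: 157464 - 117649 = 39815 multiplications

Standard: 157464 multiplications (54^3). Strassen: 117649 multiplications (7^6, after padding to 64x64). Strassen reduces 8 recursive multiplications to 7 at each level.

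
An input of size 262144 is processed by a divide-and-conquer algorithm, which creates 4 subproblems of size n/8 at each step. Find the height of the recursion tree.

For divide and conquer with division factor 8:

Problem sizes at each level:
Level 0: 262144
Level 1: 32768
Level 2: 4096
Level 3: 512
Level 4: 64
Level 5: 8
Level 6: 1

The root is level 0 and the size-1 base case is level 6 (the tree spans levels 0 through 6, i.e. 7 levels counting the root), so the depth is the number of divisions: log_8(262144) = 6

The recursion tree depth is log_8(262144) = 6. At each level, the problem size is divided by 8, so it takes 6 divisions to reduce to a base case of size 1. The algorithm makes 4 recursive calls at each level.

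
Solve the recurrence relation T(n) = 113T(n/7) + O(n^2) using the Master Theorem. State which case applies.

Master Theorem for T(n) = 113T(n/7) + O(n^2):

a = 113, b = 7, c = 2
log_b(a) = log_7(113) = 2.4294

Case 1: c = 2 < log_7(113) = 2.4294
T(n) = O(n^(log_7 113))

For T(n) = 113T(n/7) + O(n^2): log_7(113) = 2.4294. This is Case 1 of the Master Theorem (c < log_b(a), work dominated by leaves), giving O(n^(log_7 113)).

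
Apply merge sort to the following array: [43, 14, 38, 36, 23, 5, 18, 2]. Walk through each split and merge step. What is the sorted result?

Merge sort trace:

Split: [43, 14, 38, 36, 23, 5, 18, 2] -> [43, 14, 38, 36] and [23, 5, 18, 2]
  Split: [43, 14, 38, 36] -> [43, 14] and [38, 36]
    Split: [43, 14] -> [43] and [14]
    Merge: [43] + [14] -> [14, 43]
    Split: [38, 36] -> [38] and [36]
    Merge: [38] + [36] -> [36, 38]
  Merge: [14, 43] + [36, 38] -> [14, 36, 38, 43]
  Split: [23, 5, 18, 2] -> [23, 5] and [18, 2]
    Split: [23, 5] -> [23] and [5]
    Merge: [23] + [5] -> [5, 23]
    Split: [18, 2] -> [18] and [2]
    Merge: [18] + [2] -> [2, 18]
  Merge: [5, 23] + [2, 18] -> [2, 5, 18, 23]
Merge: [14, 36, 38, 43] + [2, 5, 18, 23] -> [2, 5, 14, 18, 23, 36, 38, 43]

Final sorted array: [2, 5, 14, 18, 23, 36, 38, 43]

The merge sort proceeds by recursively splitting the array and merging sorted halves.
After all merges, the sorted array is [2, 5, 14, 18, 23, 36, 38, 43].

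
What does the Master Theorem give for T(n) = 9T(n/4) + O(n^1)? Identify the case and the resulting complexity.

Master Theorem for T(n) = 9T(n/4) + O(n^1):

a = 9, b = 4, c = 1
log_b(a) = log_4(9) = 1.5850

Case 1: c = 1 < log_4(9) = 1.5850
T(n) = O(n^(log_4 9))

For T(n) = 9T(n/4) + O(n^1): log_4(9) = 1.5850. This is Case 1 of the Master Theorem (c < log_b(a), work dominated by leaves), giving O(n^(log_4 9)).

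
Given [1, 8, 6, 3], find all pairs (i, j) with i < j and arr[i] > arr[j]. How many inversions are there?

Finding inversions in [1, 8, 6, 3]:

(1, 2): arr[1]=8 > arr[2]=6
(1, 3): arr[1]=8 > arr[3]=3
(2, 3): arr[2]=6 > arr[3]=3

Total inversions: 3

The array has 3 inversion(s): (1,2), (1,3), (2,3). Each pair (i,j) satisfies i < j and arr[i] > arr[j].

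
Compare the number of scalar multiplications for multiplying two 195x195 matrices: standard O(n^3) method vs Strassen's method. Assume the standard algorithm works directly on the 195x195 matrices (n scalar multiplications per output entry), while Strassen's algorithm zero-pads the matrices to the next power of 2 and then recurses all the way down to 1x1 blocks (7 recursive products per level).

Matrix multiplication for 195x195 matrices:

Strassen's algorithm requires power-of-2 dimensions. Pad 195x195 to 256x256 (next power of 2).

Standard algorithm: 195^3 = 7414875 multiplications
Strassen's algorithm: 7^(log2(256)) = 7^8 = 5764801 multiplications
Savings: 7414875 - 5764801 = 1650074 multiplications

Standard: 7414875 multiplications (195^3). Strassen: 5764801 multiplications (7^8, after padding to 256x256). Strassen reduces 8 recursive multiplications to 7 at each level.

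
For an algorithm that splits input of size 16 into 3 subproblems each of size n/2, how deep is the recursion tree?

For divide and conquer with division factor 2:

Problem sizes at each level:
Level 0: 16
Level 1: 8
Level 2: 4
Level 3: 2
Level 4: 1

The root is level 0 and the size-1 base case is level 4 (the tree spans levels 0 through 4, i.e. 5 levels counting the root), so the depth is the number of divisions: log_2(16) = 4

The recursion tree depth is log_2(16) = 4. At each level, the problem size is divided by 2, so it takes 4 divisions to reduce to a base case of size 1. The algorithm makes 3 recursive calls at each level.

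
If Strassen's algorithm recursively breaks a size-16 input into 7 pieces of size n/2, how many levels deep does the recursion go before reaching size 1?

For divide and conquer with division factor 2:

Problem sizes at each level:
Level 0: 16
Level 1: 8
Level 2: 4
Level 3: 2
Level 4: 1

The root is level 0 and the size-1 base case is level 4 (the tree spans levels 0 through 4, i.e. 5 levels counting the root), so the depth is the number of divisions: log_2(16) = 4

The recursion tree depth is log_2(16) = 4. At each level, the problem size is divided by 2, so it takes 4 divisions to reduce to a base case of size 1. The algorithm makes 7 recursive calls at each level.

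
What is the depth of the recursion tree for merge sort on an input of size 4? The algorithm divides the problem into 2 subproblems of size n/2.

For divide and conquer with division factor 2:

Problem sizes at each level:
Level 0: 4
Level 1: 2
Level 2: 1

The root is level 0 and the size-1 base case is level 2 (the tree spans levels 0 through 2, i.e. 3 levels counting the root), so the depth is the number of divisions: log_2(4) = 2

The recursion tree depth is log_2(4) = 2. At each level, the problem size is divided by 2, so it takes 2 divisions to reduce to a base case of size 1. The algorithm makes 2 recursive calls at each level.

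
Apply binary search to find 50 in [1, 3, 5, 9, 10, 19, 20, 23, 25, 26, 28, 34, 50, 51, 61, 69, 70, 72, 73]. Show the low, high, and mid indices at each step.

Binary search for 50 in [1, 3, 5, 9, 10, 19, 20, 23, 25, 26, 28, 34, 50, 51, 61, 69, 70, 72, 73]:

lo=0, hi=18, mid=9, arr[mid]=26 -> 26 < 50, search right half
lo=10, hi=18, mid=14, arr[mid]=61 -> 61 > 50, search left half
lo=10, hi=13, mid=11, arr[mid]=34 -> 34 < 50, search right half
lo=12, hi=13, mid=12, arr[mid]=50 -> Found target at index 12!

Binary search finds 50 at index 12 after 4 comparisons. The search repeatedly halves the search space by comparing with the middle element.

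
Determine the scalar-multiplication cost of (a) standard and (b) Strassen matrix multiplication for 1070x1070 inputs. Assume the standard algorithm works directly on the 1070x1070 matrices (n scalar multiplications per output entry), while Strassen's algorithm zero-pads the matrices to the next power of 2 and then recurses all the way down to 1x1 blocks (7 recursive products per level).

Matrix multiplication for 1070x1070 matrices:

Strassen's algorithm requires power-of-2 dimensions. Pad 1070x1070 to 2048x2048 (next power of 2).

Standard algorithm: 1070^3 = 1225043000 multiplications
Strassen's algorithm: 7^(log2(2048)) = 7^11 = 1977326743 multiplications
Difference: 1225043000 - 1977326743 = -752283743 (Strassen uses MORE here due to padding overhead — for small or just-over-power-of-2 n, padding can outweigh the per-level savings)

Standard: 1225043000 multiplications (1070^3). Strassen: 1977326743 multiplications (7^11, after padding to 2048x2048). Strassen reduces 8 recursive multiplications to 7 at each level.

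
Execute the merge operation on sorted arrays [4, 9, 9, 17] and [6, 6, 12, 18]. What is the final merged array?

Merging process:

Compare 4 vs 6: take 4 from left. Merged: [4]
Compare 9 vs 6: take 6 from right. Merged: [4, 6]
Compare 9 vs 6: take 6 from right. Merged: [4, 6, 6]
Compare 9 vs 12: take 9 from left. Merged: [4, 6, 6, 9]
Compare 9 vs 12: take 9 from left. Merged: [4, 6, 6, 9, 9]
Compare 17 vs 12: take 12 from right. Merged: [4, 6, 6, 9, 9, 12]
Compare 17 vs 18: take 17 from left. Merged: [4, 6, 6, 9, 9, 12, 17]
Append remaining from right: [18]. Merged: [4, 6, 6, 9, 9, 12, 17, 18]

Final merged array: [4, 6, 6, 9, 9, 12, 17, 18]
Total comparisons: 7

The merged array is [4, 6, 6, 9, 9, 12, 17, 18], requiring 7 comparisons. The merge step runs in O(n) time where n is the total number of elements.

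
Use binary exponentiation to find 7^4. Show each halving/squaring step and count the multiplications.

Computing 7^4 by squaring (build up from 7^1; each line after the first costs one multiplication):

7^1 = 7
7^2 = (7^1)^2 = 7^2 = 49
7^4 = (7^2)^2 = 49^2 = 2401

Result: 2401
Multiplications needed: 2 (2 lines after 7^1)

7^4 = 2401. Using exponentiation by squaring, this requires 2 multiplications. The key idea: if the exponent is even, square the half-power; if odd, multiply by the base once.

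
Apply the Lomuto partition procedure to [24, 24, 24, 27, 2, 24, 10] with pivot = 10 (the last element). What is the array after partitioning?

Lomuto partition with pivot = 10:

Initial array: [24, 24, 24, 27, 2, 24, 10]

arr[0]=24 > 10: no swap
arr[1]=24 > 10: no swap
arr[2]=24 > 10: no swap
arr[3]=27 > 10: no swap
arr[4]=2 <= 10: swap with position 0, array becomes [2, 24, 24, 27, 24, 24, 10]
arr[5]=24 > 10: no swap

Place pivot at position 1: [2, 10, 24, 27, 24, 24, 24]
Pivot position: 1

After partitioning with pivot 10, the array becomes [2, 10, 24, 27, 24, 24, 24]. The pivot is placed at index 1. All elements to the left of the pivot are <= 10, and all elements to the right are > 10.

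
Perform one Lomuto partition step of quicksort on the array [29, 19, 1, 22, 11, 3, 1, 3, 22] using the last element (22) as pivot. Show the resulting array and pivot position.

Lomuto partition with pivot = 22:

Initial array: [29, 19, 1, 22, 11, 3, 1, 3, 22]

arr[0]=29 > 22: no swap
arr[1]=19 <= 22: swap with position 0, array becomes [19, 29, 1, 22, 11, 3, 1, 3, 22]
arr[2]=1 <= 22: swap with position 1, array becomes [19, 1, 29, 22, 11, 3, 1, 3, 22]
arr[3]=22 <= 22: swap with position 2, array becomes [19, 1, 22, 29, 11, 3, 1, 3, 22]
arr[4]=11 <= 22: swap with position 3, array becomes [19, 1, 22, 11, 29, 3, 1, 3, 22]
arr[5]=3 <= 22: swap with position 4, array becomes [19, 1, 22, 11, 3, 29, 1, 3, 22]
arr[6]=1 <= 22: swap with position 5, array becomes [19, 1, 22, 11, 3, 1, 29, 3, 22]
arr[7]=3 <= 22: swap with position 6, array becomes [19, 1, 22, 11, 3, 1, 3, 29, 22]

Place pivot at position 7: [19, 1, 22, 11, 3, 1, 3, 22, 29]
Pivot position: 7

After partitioning with pivot 22, the array becomes [19, 1, 22, 11, 3, 1, 3, 22, 29]. The pivot is placed at index 7. All elements to the left of the pivot are <= 22, and all elements to the right are > 22.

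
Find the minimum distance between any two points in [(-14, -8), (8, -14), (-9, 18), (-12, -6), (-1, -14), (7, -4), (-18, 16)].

Computing all pairwise distances among 7 points:

d((-14, -8), (8, -14)) = 22.8035
d((-14, -8), (-9, 18)) = 26.4764
d((-14, -8), (-12, -6)) = 2.8284 <-- minimum
d((-14, -8), (-1, -14)) = 14.3178
d((-14, -8), (7, -4)) = 21.3776
d((-14, -8), (-18, 16)) = 24.3311
d((8, -14), (-9, 18)) = 36.2353
d((8, -14), (-12, -6)) = 21.5407
d((8, -14), (-1, -14)) = 9.0
d((8, -14), (7, -4)) = 10.0499
d((8, -14), (-18, 16)) = 39.6989
d((-9, 18), (-12, -6)) = 24.1868
d((-9, 18), (-1, -14)) = 32.9848
d((-9, 18), (7, -4)) = 27.2029
d((-9, 18), (-18, 16)) = 9.2195
d((-12, -6), (-1, -14)) = 13.6015
d((-12, -6), (7, -4)) = 19.105
d((-12, -6), (-18, 16)) = 22.8035
d((-1, -14), (7, -4)) = 12.8062
d((-1, -14), (-18, 16)) = 34.4819
d((7, -4), (-18, 16)) = 32.0156

Closest pair: (-14, -8) and (-12, -6) with distance 2.8284

The closest pair is (-14, -8) and (-12, -6) with Euclidean distance 2.8284. For 7 points, brute-force pairwise comparison is shown above. For large n, the divide-and-conquer algorithm (sort by x, recurse on halves, check the dividing strip) achieves O(n log n).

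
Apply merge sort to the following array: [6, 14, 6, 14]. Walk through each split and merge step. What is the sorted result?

Merge sort trace:

Split: [6, 14, 6, 14] -> [6, 14] and [6, 14]
  Split: [6, 14] -> [6] and [14]
  Merge: [6] + [14] -> [6, 14]
  Split: [6, 14] -> [6] and [14]
  Merge: [6] + [14] -> [6, 14]
Merge: [6, 14] + [6, 14] -> [6, 6, 14, 14]

Final sorted array: [6, 6, 14, 14]

The merge sort proceeds by recursively splitting the array and merging sorted halves.
After all merges, the sorted array is [6, 6, 14, 14].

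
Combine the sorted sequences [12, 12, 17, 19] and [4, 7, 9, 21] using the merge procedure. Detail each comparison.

Merging process:

Compare 12 vs 4: take 4 from right. Merged: [4]
Compare 12 vs 7: take 7 from right. Merged: [4, 7]
Compare 12 vs 9: take 9 from right. Merged: [4, 7, 9]
Compare 12 vs 21: take 12 from left. Merged: [4, 7, 9, 12]
Compare 12 vs 21: take 12 from left. Merged: [4, 7, 9, 12, 12]
Compare 17 vs 21: take 17 from left. Merged: [4, 7, 9, 12, 12, 17]
Compare 19 vs 21: take 19 from left. Merged: [4, 7, 9, 12, 12, 17, 19]
Append remaining from right: [21]. Merged: [4, 7, 9, 12, 12, 17, 19, 21]

Final merged array: [4, 7, 9, 12, 12, 17, 19, 21]
Total comparisons: 7

The merged array is [4, 7, 9, 12, 12, 17, 19, 21], requiring 7 comparisons. The merge step runs in O(n) time where n is the total number of elements.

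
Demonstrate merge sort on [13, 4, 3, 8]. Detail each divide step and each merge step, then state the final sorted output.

Merge sort trace:

Split: [13, 4, 3, 8] -> [13, 4] and [3, 8]
  Split: [13, 4] -> [13] and [4]
  Merge: [13] + [4] -> [4, 13]
  Split: [3, 8] -> [3] and [8]
  Merge: [3] + [8] -> [3, 8]
Merge: [4, 13] + [3, 8] -> [3, 4, 8, 13]

Final sorted array: [3, 4, 8, 13]

The merge sort proceeds by recursively splitting the array and merging sorted halves.
After all merges, the sorted array is [3, 4, 8, 13].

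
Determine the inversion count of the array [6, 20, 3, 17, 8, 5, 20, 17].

Finding inversions in [6, 20, 3, 17, 8, 5, 20, 17]:

(0, 2): arr[0]=6 > arr[2]=3
(0, 5): arr[0]=6 > arr[5]=5
(1, 2): arr[1]=20 > arr[2]=3
(1, 3): arr[1]=20 > arr[3]=17
(1, 4): arr[1]=20 > arr[4]=8
(1, 5): arr[1]=20 > arr[5]=5
(1, 7): arr[1]=20 > arr[7]=17
(3, 4): arr[3]=17 > arr[4]=8
(3, 5): arr[3]=17 > arr[5]=5
(4, 5): arr[4]=8 > arr[5]=5
(6, 7): arr[6]=20 > arr[7]=17

Total inversions: 11

The array has 11 inversion(s): (0,2), (0,5), (1,2), (1,3), (1,4), (1,5), (1,7), (3,4), (3,5), (4,5), (6,7). Each pair (i,j) satisfies i < j and arr[i] > arr[j].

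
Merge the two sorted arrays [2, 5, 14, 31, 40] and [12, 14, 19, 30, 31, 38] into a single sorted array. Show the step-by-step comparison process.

Merging process:

Compare 2 vs 12: take 2 from left. Merged: [2]
Compare 5 vs 12: take 5 from left. Merged: [2, 5]
Compare 14 vs 12: take 12 from right. Merged: [2, 5, 12]
Compare 14 vs 14: take 14 from left. Merged: [2, 5, 12, 14]
Compare 31 vs 14: take 14 from right. Merged: [2, 5, 12, 14, 14]
Compare 31 vs 19: take 19 from right. Merged: [2, 5, 12, 14, 14, 19]
Compare 31 vs 30: take 30 from right. Merged: [2, 5, 12, 14, 14, 19, 30]
Compare 31 vs 31: take 31 from left. Merged: [2, 5, 12, 14, 14, 19, 30, 31]
Compare 40 vs 31: take 31 from right. Merged: [2, 5, 12, 14, 14, 19, 30, 31, 31]
Compare 40 vs 38: take 38 from right. Merged: [2, 5, 12, 14, 14, 19, 30, 31, 31, 38]
Append remaining from left: [40]. Merged: [2, 5, 12, 14, 14, 19, 30, 31, 31, 38, 40]

Final merged array: [2, 5, 12, 14, 14, 19, 30, 31, 31, 38, 40]
Total comparisons: 10

The merged array is [2, 5, 12, 14, 14, 19, 30, 31, 31, 38, 40], requiring 10 comparisons. The merge step runs in O(n) time where n is the total number of elements.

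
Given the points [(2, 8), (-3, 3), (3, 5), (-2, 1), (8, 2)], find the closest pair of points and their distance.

Computing all pairwise distances among 5 points:

d((2, 8), (-3, 3)) = 7.0711
d((2, 8), (3, 5)) = 3.1623
d((2, 8), (-2, 1)) = 8.0623
d((2, 8), (8, 2)) = 8.4853
d((-3, 3), (3, 5)) = 6.3246
d((-3, 3), (-2, 1)) = 2.2361 <-- minimum
d((-3, 3), (8, 2)) = 11.0454
d((3, 5), (-2, 1)) = 6.4031
d((3, 5), (8, 2)) = 5.831
d((-2, 1), (8, 2)) = 10.0499

Closest pair: (-3, 3) and (-2, 1) with distance 2.2361

The closest pair is (-3, 3) and (-2, 1) with Euclidean distance 2.2361. For 5 points, brute-force pairwise comparison is shown above. For large n, the divide-and-conquer algorithm (sort by x, recurse on halves, check the dividing strip) achieves O(n log n).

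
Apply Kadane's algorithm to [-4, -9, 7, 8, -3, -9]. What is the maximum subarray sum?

Using Kadane's algorithm on [-4, -9, 7, 8, -3, -9]:

Scanning through the array:
Position 1 (value -9): max_ending_here = -9, max_so_far = -4
Position 2 (value 7): max_ending_here = 7, max_so_far = 7
Position 3 (value 8): max_ending_here = 15, max_so_far = 15
Position 4 (value -3): max_ending_here = 12, max_so_far = 15
Position 5 (value -9): max_ending_here = 3, max_so_far = 15

Maximum subarray: [7, 8]
Maximum sum: 15

The maximum subarray is [7, 8] with sum 15. This subarray runs from index 2 to index 3.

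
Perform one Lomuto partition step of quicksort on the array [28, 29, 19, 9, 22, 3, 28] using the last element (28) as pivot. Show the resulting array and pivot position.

Lomuto partition with pivot = 28:

Initial array: [28, 29, 19, 9, 22, 3, 28]

arr[0]=28 <= 28: swap with position 0, array becomes [28, 29, 19, 9, 22, 3, 28]
arr[1]=29 > 28: no swap
arr[2]=19 <= 28: swap with position 1, array becomes [28, 19, 29, 9, 22, 3, 28]
arr[3]=9 <= 28: swap with position 2, array becomes [28, 19, 9, 29, 22, 3, 28]
arr[4]=22 <= 28: swap with position 3, array becomes [28, 19, 9, 22, 29, 3, 28]
arr[5]=3 <= 28: swap with position 4, array becomes [28, 19, 9, 22, 3, 29, 28]

Place pivot at position 5: [28, 19, 9, 22, 3, 28, 29]
Pivot position: 5

After partitioning with pivot 28, the array becomes [28, 19, 9, 22, 3, 28, 29]. The pivot is placed at index 5. All elements to the left of the pivot are <= 28, and all elements to the right are > 28.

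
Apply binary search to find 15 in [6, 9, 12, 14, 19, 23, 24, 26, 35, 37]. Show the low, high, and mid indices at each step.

Binary search for 15 in [6, 9, 12, 14, 19, 23, 24, 26, 35, 37]:

lo=0, hi=9, mid=4, arr[mid]=19 -> 19 > 15, search left half
lo=0, hi=3, mid=1, arr[mid]=9 -> 9 < 15, search right half
lo=2, hi=3, mid=2, arr[mid]=12 -> 12 < 15, search right half
lo=3, hi=3, mid=3, arr[mid]=14 -> 14 < 15, search right half
lo=4 > hi=3, target 15 not found

Binary search determines that 15 is not in the array after 4 comparisons. The search space was exhausted without finding the target.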